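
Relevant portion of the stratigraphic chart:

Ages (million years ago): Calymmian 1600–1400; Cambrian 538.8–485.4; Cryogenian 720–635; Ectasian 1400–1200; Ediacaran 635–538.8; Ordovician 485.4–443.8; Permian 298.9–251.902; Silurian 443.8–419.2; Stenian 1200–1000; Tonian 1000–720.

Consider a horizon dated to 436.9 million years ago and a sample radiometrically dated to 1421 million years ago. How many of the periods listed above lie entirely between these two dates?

1421 Ma sits inside the Calymmian (1600–1400) and 436.9 Ma inside the Silurian (443.8–419.2); neither of those is wholly between the two dates.
The listed periods lying completely between them are Ectasian, Stenian, Tonian, Cryogenian, Ediacaran, Cambrian, Ordovician — 7 in all.

7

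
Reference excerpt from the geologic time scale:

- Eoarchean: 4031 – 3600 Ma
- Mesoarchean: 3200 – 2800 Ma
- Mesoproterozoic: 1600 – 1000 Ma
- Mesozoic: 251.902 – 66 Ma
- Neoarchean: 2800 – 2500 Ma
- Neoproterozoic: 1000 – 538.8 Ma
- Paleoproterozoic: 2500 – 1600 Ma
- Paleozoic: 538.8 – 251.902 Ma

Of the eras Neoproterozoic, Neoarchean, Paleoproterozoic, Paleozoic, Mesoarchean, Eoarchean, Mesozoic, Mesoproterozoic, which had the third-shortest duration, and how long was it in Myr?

Neoarchean, 300 million years

Start − end for each: Neoproterozoic 1000 − 538.8 = 461.2; Neoarchean 2800 − 2500 = 300; Paleoproterozoic 2500 − 1600 = 900; Paleozoic 538.8 − 251.902 = 286.898; Mesoarchean 3200 − 2800 = 400; Eoarchean 4031 − 3600 = 431; Mesozoic 251.902 − 66 = 185.902; Mesoproterozoic 1600 − 1000 = 600.
Ranking these from shortest: Mesozoic < Paleozoic < Neoarchean < Mesoarchean < Eoarchean < Neoproterozoic < Mesoproterozoic < Paleoproterozoic.
Position 3 in that ranking is Neoarchean, which lasted 300 Myr.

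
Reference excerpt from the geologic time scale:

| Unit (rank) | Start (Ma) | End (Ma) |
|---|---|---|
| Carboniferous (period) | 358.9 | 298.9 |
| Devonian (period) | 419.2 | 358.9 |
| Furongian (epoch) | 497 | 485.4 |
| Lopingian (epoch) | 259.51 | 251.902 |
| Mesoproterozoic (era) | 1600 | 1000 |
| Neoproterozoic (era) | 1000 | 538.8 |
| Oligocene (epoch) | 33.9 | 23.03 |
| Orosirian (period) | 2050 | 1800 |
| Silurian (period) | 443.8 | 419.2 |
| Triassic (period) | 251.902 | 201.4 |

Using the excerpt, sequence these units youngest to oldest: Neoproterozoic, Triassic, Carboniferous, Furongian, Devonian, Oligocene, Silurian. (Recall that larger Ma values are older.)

Sorting by start age (ascending Ma, since larger Ma = older): Oligocene began 33.9, Triassic began 251.902, Carboniferous began 358.9, Devonian began 419.2, Silurian began 443.8, Furongian began 497, Neoproterozoic began 1000.

Oligocene, Triassic, Carboniferous, Devonian, Silurian, Furongian, Neoproterozoic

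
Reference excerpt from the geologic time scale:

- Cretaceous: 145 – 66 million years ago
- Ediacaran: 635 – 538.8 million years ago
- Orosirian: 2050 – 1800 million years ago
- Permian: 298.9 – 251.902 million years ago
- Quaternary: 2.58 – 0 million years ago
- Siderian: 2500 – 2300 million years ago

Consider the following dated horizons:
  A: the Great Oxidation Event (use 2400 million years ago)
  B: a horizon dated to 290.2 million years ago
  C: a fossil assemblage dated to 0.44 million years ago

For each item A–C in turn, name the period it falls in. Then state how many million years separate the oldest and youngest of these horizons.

Match each age against the start–end ranges in the excerpt: A = 2400 Ma → Siderian (2500–2300); B = 290.2 Ma → Permian (298.9–251.902); C = 0.44 Ma → Quaternary (2.58–0).
The largest age is 2400 Ma and the smallest is 0.44 Ma; their difference is 2399.56 Myr.

A — Siderian; B — Permian; C — Quaternary; span 2399.56 million years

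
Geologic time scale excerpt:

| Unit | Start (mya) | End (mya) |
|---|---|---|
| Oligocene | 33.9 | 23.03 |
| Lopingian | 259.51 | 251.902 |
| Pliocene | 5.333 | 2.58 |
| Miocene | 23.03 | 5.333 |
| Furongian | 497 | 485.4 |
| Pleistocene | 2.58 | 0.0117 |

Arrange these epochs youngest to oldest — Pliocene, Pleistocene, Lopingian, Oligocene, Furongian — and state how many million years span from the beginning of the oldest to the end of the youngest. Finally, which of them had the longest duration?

Start ages (Ma): Furongian 497, Lopingian 259.51, Oligocene 33.9, Pliocene 5.333, Pleistocene 2.58.
Ordered youngest to oldest: Pleistocene, Pliocene, Oligocene, Lopingian, Furongian.
Span = 497 − 0.0117 = 496.9883 Myr.
Durations: Pliocene 2.753, Oligocene 10.87, Lopingian 7.608, Furongian 11.6, Pleistocene 2.5683 → longest is Furongian (11.6 Myr).

Pleistocene, Pliocene, Oligocene, Lopingian, Furongian; total span 496.9883 Myr; longest is Furongian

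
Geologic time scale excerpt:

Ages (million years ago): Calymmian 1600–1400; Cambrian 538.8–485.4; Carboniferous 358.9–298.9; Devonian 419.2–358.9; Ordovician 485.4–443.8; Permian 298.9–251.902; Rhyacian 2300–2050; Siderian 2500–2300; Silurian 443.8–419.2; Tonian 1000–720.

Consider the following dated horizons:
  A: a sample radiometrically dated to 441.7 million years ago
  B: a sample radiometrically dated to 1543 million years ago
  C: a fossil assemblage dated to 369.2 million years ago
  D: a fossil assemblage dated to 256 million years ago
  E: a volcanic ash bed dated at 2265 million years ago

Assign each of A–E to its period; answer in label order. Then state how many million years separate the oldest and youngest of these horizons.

A: 441.7 Ma lies in 443.8–419.2 Ma, so Silurian.
B: 1543 Ma lies in 1600–1400 Ma, so Calymmian.
C: 369.2 Ma lies in 419.2–358.9 Ma, so Devonian.
D: 256 Ma lies in 298.9–251.902 Ma, so Permian.
E: 2265 Ma lies in 2300–2050 Ma, so Rhyacian.
Oldest = 2265 Ma, youngest = 256 Ma → span 2009 Myr.

A — Silurian; B — Calymmian; C — Devonian; D — Permian; E — Rhyacian; span 2009 million years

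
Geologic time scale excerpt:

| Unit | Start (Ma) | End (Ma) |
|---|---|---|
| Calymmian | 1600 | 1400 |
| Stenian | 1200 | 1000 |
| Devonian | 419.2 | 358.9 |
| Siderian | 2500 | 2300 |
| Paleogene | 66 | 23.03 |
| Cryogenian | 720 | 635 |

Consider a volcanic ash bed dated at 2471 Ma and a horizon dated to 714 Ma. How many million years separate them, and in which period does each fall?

1757 million years apart; the first in the Siderian, the second in the Cryogenian

Elapsed time: 2471 − 714 = 1757 Myr.
2471 Ma lies within 2500–2300 Ma: Siderian.
714 Ma lies within 720–635 Ma: Cryogenian.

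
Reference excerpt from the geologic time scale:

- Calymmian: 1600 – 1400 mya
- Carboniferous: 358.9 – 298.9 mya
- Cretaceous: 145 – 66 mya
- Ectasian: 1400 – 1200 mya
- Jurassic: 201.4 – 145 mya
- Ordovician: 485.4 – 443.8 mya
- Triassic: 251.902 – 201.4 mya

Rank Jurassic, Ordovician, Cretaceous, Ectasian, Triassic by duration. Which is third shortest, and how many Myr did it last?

Durations: Jurassic 56.4; Ordovician 41.6; Cretaceous 79; Ectasian 200; Triassic 50.502 Myr.
Sorted shortest-first: Ordovician (41.6), Triassic (50.502), Jurassic (56.4), Cretaceous (79), Ectasian (200).
The third shortest is Jurassic at 56.4 Myr.

Jurassic, 56.4 million years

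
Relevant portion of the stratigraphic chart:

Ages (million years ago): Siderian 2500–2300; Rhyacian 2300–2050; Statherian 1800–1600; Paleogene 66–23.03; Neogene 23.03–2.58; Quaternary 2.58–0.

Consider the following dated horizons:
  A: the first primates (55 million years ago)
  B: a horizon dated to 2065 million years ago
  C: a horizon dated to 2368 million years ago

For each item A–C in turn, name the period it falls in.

Match each age against the start–end ranges in the excerpt: A = 55 Ma → Paleogene (66–23.03); B = 2065 Ma → Rhyacian (2300–2050); C = 2368 Ma → Siderian (2500–2300).

A — Paleogene; B — Rhyacian; C — Siderian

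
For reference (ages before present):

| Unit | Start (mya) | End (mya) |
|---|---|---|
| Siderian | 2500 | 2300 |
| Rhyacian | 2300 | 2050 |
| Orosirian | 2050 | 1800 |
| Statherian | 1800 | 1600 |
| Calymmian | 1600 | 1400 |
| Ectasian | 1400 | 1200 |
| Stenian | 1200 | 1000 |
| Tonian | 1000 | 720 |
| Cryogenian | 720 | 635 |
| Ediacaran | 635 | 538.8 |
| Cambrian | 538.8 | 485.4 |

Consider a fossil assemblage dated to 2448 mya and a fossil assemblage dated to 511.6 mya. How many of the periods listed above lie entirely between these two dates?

2448 Ma sits inside the Siderian (2500–2300) and 511.6 Ma inside the Cambrian (538.8–485.4); neither of those is wholly between the two dates.
The listed periods lying completely between them are Rhyacian, Orosirian, Statherian, Calymmian, Ectasian, Stenian, Tonian, Cryogenian, Ediacaran — 9 in all.

9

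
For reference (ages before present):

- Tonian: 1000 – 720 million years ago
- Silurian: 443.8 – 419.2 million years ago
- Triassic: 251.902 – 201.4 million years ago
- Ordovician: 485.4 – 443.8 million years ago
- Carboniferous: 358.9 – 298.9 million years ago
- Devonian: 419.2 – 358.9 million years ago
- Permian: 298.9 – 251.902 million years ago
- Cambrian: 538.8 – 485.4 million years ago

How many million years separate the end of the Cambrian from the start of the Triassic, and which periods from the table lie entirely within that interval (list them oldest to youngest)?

233.498 million years; Ordovician, Silurian, Devonian, Carboniferous, Permian

End of Cambrian = 485.4 Ma; start of Triassic = 251.902 Ma.
Gap = 485.4 − 251.902 = 233.498 Myr.
Periods wholly inside 485.4–251.902 Ma: Ordovician (485.4–443.8), Silurian (443.8–419.2), Devonian (419.2–358.9), Carboniferous (358.9–298.9), Permian (298.9–251.902).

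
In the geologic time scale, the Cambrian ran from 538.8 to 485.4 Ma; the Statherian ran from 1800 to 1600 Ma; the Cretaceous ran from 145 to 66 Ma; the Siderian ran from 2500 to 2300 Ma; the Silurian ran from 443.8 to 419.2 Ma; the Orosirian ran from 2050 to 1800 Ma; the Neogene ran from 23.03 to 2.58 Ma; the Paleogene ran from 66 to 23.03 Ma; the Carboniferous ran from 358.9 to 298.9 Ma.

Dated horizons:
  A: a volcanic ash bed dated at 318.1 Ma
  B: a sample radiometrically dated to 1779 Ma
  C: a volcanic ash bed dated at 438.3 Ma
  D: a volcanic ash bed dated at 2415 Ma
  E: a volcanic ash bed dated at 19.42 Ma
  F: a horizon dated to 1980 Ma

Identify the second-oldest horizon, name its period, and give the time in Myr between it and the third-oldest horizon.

Larger Ma means older, so oldest first: D 2415 > F 1980 > B 1779 > C 438.3 > A 318.1 > E 19.42.
Counting 2 along gives F (1980 Ma); the excerpt puts that inside the Orosirian, 2050–1800 Ma.
Next in line is B (1779 Ma), and 1980 − 1779 = 201 Myr.

F, in the Orosirian; 201 million years to B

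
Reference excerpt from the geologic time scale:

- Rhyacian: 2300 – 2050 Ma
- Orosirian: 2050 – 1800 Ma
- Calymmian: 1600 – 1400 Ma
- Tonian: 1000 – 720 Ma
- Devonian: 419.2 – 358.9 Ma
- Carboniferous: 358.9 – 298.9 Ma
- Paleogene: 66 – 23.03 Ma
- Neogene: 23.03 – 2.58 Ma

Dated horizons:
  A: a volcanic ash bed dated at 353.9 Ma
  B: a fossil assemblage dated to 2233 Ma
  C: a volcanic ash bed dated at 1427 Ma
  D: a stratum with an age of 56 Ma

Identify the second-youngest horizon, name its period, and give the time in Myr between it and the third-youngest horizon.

Sorted youngest-first by Ma: D (56), A (353.9), C (1427), B (2233).
The second youngest is A at 353.9 Ma, which lies in 358.9–298.9 Ma: the Carboniferous.
The third youngest is C at 1427 Ma; separation = |353.9 − 1427| = 1073.1 Myr.

A, in the Carboniferous; 1073.1 million years to C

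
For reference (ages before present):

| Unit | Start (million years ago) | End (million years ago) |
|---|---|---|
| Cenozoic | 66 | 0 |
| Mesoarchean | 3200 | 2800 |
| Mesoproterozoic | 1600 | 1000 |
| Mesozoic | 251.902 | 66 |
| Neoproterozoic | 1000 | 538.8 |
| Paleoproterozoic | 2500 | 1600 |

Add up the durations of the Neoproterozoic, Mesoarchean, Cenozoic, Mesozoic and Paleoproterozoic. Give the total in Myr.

Duration is start − end for each: (1000 − 538.8) + (3200 − 2800) + (66 − 0) + (251.902 − 66) + (2500 − 1600).
That is 461.2 + 400 + 66 + 185.902 + 900, which totals 2013.102 million years.

2013.102 million years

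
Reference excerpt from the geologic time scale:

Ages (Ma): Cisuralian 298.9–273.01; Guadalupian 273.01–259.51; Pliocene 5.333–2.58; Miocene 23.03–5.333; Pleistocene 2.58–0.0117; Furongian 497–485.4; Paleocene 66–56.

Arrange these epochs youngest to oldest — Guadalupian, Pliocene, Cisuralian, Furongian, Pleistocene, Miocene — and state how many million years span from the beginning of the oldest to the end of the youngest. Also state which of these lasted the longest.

Start ages (Ma): Furongian 497, Cisuralian 298.9, Guadalupian 273.01, Miocene 23.03, Pliocene 5.333, Pleistocene 2.58.
Ordered youngest to oldest: Pleistocene, Pliocene, Miocene, Guadalupian, Cisuralian, Furongian.
Span = 497 − 0.0117 = 496.9883 Myr.
Durations: Cisuralian 25.89, Miocene 17.697, Pleistocene 2.5683, Guadalupian 13.5, Furongian 11.6, Pliocene 2.753 → longest is Cisuralian (25.89 Myr).

Pleistocene → Pliocene → Miocene → Guadalupian → Cisuralian → Furongian; total span 496.9883 Myr; longest is Cisuralian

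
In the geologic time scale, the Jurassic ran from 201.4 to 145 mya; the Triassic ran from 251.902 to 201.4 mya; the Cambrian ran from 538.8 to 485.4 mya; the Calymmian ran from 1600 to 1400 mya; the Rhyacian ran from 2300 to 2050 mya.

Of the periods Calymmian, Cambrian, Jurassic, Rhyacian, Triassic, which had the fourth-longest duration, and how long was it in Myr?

Cambrian, 53.4 million years

Start − end for each: Calymmian 1600 − 1400 = 200; Cambrian 538.8 − 485.4 = 53.4; Jurassic 201.4 − 145 = 56.4; Rhyacian 2300 − 2050 = 250; Triassic 251.902 − 201.4 = 50.502.
Ranking these from longest: Rhyacian > Calymmian > Jurassic > Cambrian > Triassic.
Position 4 in that ranking is Cambrian, which lasted 53.4 Myr.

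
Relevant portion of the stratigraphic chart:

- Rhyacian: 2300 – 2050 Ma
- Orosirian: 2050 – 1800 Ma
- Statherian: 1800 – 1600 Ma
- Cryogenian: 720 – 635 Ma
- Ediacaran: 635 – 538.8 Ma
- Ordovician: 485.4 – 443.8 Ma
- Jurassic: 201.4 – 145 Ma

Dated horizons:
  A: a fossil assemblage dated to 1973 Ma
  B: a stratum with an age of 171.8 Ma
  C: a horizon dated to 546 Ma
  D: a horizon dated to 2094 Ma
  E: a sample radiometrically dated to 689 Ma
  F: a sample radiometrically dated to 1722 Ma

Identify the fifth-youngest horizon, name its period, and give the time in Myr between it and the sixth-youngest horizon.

A, in the Orosirian; 121 million years to D

Smaller Ma means younger, so youngest first: B 171.8 < C 546 < E 689 < F 1722 < A 1973 < D 2094.
Counting 5 along gives A (1973 Ma); the excerpt puts that inside the Orosirian, 2050–1800 Ma.
Next in line is D (2094 Ma), and 2094 − 1973 = 121 Myr.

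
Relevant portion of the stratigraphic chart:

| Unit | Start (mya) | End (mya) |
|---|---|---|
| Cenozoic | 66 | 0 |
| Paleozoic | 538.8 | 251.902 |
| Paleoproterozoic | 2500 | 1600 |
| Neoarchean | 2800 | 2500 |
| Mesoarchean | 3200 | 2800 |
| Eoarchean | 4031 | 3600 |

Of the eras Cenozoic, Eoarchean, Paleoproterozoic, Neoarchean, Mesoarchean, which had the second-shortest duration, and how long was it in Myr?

Neoarchean, 300 million years

Start − end for each: Cenozoic 66 − 0 = 66; Eoarchean 4031 − 3600 = 431; Paleoproterozoic 2500 − 1600 = 900; Neoarchean 2800 − 2500 = 300; Mesoarchean 3200 − 2800 = 400.
Ranking these from shortest: Cenozoic < Neoarchean < Mesoarchean < Eoarchean < Paleoproterozoic.
Position 2 in that ranking is Neoarchean, which lasted 300 Myr.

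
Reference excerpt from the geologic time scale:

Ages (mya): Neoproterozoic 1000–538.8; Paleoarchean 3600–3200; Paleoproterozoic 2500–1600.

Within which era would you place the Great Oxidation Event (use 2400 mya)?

Paleoproterozoic

2400 Ma lies between 2500 and 1600 Ma, so it falls in the Paleoproterozoic.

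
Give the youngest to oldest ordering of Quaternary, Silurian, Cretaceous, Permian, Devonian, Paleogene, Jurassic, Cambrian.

Quaternary, Paleogene, Cretaceous, Jurassic, Permian, Devonian, Silurian, Cambrian

Group by era (each group listed oldest first) — Paleozoic: Cambrian, Silurian, Devonian, Permian; Mesozoic: Jurassic, Cretaceous; Cenozoic: Paleogene, Quaternary. The eras run Paleozoic → Mesozoic → Cenozoic. Concatenating the groups in that era order and then reversing gives youngest to oldest.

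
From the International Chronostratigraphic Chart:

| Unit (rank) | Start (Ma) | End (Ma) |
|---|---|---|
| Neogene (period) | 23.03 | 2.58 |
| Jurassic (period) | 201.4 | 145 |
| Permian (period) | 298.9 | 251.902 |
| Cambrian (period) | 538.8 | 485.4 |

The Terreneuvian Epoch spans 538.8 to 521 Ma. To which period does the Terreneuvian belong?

Cambrian

The Terreneuvian (538.8–521 Ma) lies entirely within 538.8–485.4 Ma, the Cambrian Period.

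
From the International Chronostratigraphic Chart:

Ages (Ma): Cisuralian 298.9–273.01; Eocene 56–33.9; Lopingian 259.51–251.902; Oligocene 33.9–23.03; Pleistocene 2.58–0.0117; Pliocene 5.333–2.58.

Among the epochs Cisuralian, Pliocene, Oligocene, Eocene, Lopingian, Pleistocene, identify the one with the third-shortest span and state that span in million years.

Lopingian, 7.608 million years

Start − end for each: Cisuralian 298.9 − 273.01 = 25.89; Pliocene 5.333 − 2.58 = 2.753; Oligocene 33.9 − 23.03 = 10.87; Eocene 56 − 33.9 = 22.1; Lopingian 259.51 − 251.902 = 7.608; Pleistocene 2.58 − 0.0117 = 2.5683.
Ranking these from shortest: Pleistocene < Pliocene < Lopingian < Oligocene < Eocene < Cisuralian.
Position 3 in that ranking is Lopingian, which lasted 7.608 Myr.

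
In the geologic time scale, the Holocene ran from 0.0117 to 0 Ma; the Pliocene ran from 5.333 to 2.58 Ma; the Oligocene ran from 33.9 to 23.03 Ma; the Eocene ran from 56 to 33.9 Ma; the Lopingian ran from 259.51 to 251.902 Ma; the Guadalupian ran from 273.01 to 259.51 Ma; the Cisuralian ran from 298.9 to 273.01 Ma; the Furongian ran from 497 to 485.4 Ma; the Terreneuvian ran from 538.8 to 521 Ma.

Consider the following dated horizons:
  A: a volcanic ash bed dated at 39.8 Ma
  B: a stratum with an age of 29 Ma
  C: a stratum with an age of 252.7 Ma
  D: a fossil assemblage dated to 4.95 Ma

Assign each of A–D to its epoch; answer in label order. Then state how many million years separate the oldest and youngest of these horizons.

A — Eocene; B — Oligocene; C — Lopingian; D — Pliocene; span 247.75 million years

A: 39.8 Ma lies in 56–33.9 Ma, so Eocene.
B: 29 Ma lies in 33.9–23.03 Ma, so Oligocene.
C: 252.7 Ma lies in 259.51–251.902 Ma, so Lopingian.
D: 4.95 Ma lies in 5.333–2.58 Ma, so Pliocene.
Oldest = 252.7 Ma, youngest = 4.95 Ma → span 247.75 Myr.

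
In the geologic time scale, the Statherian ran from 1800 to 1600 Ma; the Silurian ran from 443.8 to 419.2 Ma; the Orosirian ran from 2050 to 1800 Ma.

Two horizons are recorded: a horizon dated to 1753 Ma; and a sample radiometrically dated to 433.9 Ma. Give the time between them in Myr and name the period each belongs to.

Elapsed time: 1753 − 433.9 = 1319.1 Myr.
1753 Ma lies within 1800–1600 Ma: Statherian.
433.9 Ma lies within 443.8–419.2 Ma: Silurian.

1319.1 million years apart; the first in the Statherian, the second in the Silurian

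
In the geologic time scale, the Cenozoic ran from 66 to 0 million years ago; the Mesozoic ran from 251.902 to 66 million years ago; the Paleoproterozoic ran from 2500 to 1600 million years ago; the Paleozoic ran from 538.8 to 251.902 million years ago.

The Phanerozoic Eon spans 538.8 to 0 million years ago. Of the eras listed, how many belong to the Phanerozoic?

Eras inside 538.8–0 Ma: Paleozoic, Mesozoic, Cenozoic — 3 in total.

3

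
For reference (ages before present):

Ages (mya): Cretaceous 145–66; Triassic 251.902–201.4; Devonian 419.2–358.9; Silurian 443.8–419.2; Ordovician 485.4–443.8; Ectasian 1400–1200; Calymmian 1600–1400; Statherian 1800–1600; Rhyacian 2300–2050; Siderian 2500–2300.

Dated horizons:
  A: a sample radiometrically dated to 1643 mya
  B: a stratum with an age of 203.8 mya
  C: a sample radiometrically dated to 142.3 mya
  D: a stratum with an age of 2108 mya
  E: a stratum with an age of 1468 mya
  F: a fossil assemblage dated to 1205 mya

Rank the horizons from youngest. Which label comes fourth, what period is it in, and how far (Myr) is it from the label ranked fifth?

Sorted youngest-first by Ma: C (142.3), B (203.8), F (1205), E (1468), A (1643), D (2108).
The fourth youngest is E at 1468 Ma, which lies in 1600–1400 Ma: the Calymmian.
The fifth youngest is A at 1643 Ma; separation = |1468 − 1643| = 175 Myr.

E, in the Calymmian; 175 million years to A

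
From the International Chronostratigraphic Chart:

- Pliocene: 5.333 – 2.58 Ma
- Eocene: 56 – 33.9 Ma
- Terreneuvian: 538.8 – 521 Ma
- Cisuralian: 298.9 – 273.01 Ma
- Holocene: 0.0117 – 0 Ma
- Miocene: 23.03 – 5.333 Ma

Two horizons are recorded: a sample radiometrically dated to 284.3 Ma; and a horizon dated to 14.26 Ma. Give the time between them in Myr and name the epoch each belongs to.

Elapsed time: 284.3 − 14.26 = 270.04 Myr.
284.3 Ma lies within 298.9–273.01 Ma: Cisuralian.
14.26 Ma lies within 23.03–5.333 Ma: Miocene.

270.04 million years apart; the first in the Cisuralian, the second in the Miocene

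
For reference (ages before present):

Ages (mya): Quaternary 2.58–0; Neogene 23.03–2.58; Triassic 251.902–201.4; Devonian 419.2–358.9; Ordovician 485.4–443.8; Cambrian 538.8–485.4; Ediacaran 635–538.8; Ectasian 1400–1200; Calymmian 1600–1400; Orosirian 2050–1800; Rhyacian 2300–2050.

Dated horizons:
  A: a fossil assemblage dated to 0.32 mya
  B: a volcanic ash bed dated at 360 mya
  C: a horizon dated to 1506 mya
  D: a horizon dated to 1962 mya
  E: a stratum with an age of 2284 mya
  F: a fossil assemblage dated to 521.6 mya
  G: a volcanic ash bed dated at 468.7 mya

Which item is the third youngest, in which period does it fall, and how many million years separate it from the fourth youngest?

G, in the Ordovician; 52.9 million years to F

Smaller Ma means younger, so youngest first: A 0.32 < B 360 < G 468.7 < F 521.6 < C 1506 < D 1962 < E 2284.
Counting 3 along gives G (468.7 Ma); the excerpt puts that inside the Ordovician, 485.4–443.8 Ma.
Next in line is F (521.6 Ma), and 521.6 − 468.7 = 52.9 Myr.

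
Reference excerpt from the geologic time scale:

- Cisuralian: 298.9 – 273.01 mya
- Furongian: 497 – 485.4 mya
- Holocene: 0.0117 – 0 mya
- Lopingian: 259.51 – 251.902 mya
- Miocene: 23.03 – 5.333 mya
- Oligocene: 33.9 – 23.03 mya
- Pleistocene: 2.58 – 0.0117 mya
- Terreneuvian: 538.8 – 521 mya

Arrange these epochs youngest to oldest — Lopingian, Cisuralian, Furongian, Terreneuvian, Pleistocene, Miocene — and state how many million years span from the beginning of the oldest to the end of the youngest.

Pleistocene, Miocene, Lopingian, Cisuralian, Furongian, Terreneuvian; total span 538.7883 Myr

Start ages (Ma): Terreneuvian 538.8, Furongian 497, Cisuralian 298.9, Lopingian 259.51, Miocene 23.03, Pleistocene 2.58.
Ordered youngest to oldest: Pleistocene, Miocene, Lopingian, Cisuralian, Furongian, Terreneuvian.
Span = 538.8 − 0.0117 = 538.7883 Myr.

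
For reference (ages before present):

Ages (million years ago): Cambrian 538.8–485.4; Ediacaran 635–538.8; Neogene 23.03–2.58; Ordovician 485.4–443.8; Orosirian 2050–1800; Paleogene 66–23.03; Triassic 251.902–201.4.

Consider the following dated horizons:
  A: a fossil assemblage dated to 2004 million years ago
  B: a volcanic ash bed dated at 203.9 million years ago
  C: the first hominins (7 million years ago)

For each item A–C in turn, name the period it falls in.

A — Orosirian; B — Triassic; C — Neogene

Match each age against the start–end ranges in the excerpt: A = 2004 Ma → Orosirian (2050–1800); B = 203.9 Ma → Triassic (251.902–201.4); C = 7 Ma → Neogene (23.03–2.58).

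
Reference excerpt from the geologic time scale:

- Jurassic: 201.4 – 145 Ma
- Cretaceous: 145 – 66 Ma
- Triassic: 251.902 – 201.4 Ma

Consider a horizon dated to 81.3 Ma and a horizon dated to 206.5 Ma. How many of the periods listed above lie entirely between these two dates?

1

206.5 Ma sits inside the Triassic (251.902–201.4) and 81.3 Ma inside the Cretaceous (145–66); neither of those is wholly between the two dates.
The listed periods lying completely between them are Jurassic — 1 in all.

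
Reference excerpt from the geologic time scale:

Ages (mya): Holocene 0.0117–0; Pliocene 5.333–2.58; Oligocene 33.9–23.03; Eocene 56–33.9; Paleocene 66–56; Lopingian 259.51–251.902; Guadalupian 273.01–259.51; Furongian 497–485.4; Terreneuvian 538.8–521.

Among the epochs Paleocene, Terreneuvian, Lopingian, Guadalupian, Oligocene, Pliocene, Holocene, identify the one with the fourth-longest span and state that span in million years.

Paleocene, 10 million years

Durations: Paleocene 10; Terreneuvian 17.8; Lopingian 7.608; Guadalupian 13.5; Oligocene 10.87; Pliocene 2.753; Holocene 0.0117 Myr.
Sorted longest-first: Terreneuvian (17.8), Guadalupian (13.5), Oligocene (10.87), Paleocene (10), Lopingian (7.608), Pliocene (2.753), Holocene (0.0117).
The fourth longest is Paleocene at 10 Myr.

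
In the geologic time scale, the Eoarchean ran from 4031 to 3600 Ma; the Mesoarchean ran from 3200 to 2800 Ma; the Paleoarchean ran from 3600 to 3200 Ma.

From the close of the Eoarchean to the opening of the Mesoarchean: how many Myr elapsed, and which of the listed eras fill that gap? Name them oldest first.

End of Eoarchean = 3600 Ma; start of Mesoarchean = 3200 Ma.
Gap = 3600 − 3200 = 400 Myr.
Eras wholly inside 3600–3200 Ma: Paleoarchean (3600–3200).

400 million years; Paleoarchean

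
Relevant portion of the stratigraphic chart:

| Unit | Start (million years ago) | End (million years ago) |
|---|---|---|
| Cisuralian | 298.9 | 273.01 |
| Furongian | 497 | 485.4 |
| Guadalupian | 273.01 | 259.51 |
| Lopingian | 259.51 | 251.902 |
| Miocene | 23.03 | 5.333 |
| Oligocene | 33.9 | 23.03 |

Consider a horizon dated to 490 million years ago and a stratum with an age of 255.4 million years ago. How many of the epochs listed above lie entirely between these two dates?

2

490 Ma sits inside the Furongian (497–485.4) and 255.4 Ma inside the Lopingian (259.51–251.902); neither of those is wholly between the two dates.
The listed epochs lying completely between them are Cisuralian, Guadalupian — 2 in all.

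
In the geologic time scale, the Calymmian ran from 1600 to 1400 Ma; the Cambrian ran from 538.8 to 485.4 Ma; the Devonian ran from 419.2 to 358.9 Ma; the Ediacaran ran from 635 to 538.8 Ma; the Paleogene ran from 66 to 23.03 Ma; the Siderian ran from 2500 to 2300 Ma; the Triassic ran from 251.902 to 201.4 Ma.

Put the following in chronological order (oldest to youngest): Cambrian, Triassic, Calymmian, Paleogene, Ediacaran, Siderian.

Siderian, Calymmian, Ediacaran, Cambrian, Triassic, Paleogene

Sorting by start age (descending Ma, since larger Ma = older): Siderian start 2500, Calymmian start 1600, Ediacaran start 635, Cambrian start 538.8, Triassic start 251.902, Paleogene start 66.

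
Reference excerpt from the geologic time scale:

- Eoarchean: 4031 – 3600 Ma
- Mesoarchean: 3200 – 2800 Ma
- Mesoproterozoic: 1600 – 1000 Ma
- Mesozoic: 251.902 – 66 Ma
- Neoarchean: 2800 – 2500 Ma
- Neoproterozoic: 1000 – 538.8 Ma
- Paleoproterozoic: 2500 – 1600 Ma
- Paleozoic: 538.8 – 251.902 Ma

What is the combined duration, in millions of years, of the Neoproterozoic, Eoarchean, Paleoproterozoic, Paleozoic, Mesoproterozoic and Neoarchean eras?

Duration is start − end for each: (1000 − 538.8) + (4031 − 3600) + (2500 − 1600) + (538.8 − 251.902) + (1600 − 1000) + (2800 − 2500).
That is 461.2 + 431 + 900 + 286.898 + 600 + 300, which totals 2979.098 million years.

2979.098 million years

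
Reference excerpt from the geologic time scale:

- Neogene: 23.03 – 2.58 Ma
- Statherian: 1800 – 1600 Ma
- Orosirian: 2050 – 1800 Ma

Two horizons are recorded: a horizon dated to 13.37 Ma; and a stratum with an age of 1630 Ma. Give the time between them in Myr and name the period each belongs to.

Elapsed time: 1630 − 13.37 = 1616.63 Myr.
13.37 Ma lies within 23.03–2.58 Ma: Neogene.
1630 Ma lies within 1800–1600 Ma: Statherian.

1616.63 million years apart; the first in the Neogene, the second in the Statherian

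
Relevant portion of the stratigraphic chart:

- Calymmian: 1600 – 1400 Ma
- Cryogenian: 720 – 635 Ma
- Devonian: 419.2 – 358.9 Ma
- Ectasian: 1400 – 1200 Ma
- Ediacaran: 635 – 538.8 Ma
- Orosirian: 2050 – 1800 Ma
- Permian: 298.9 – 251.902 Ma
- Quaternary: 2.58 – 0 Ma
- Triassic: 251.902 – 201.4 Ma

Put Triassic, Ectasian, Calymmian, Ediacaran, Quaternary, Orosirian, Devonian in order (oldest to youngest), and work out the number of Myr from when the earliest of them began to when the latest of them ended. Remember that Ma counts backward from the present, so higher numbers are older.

Start ages (Ma): Orosirian 2050, Calymmian 1600, Ectasian 1400, Ediacaran 635, Devonian 419.2, Triassic 251.902, Quaternary 2.58.
Ordered oldest to youngest: Orosirian, Calymmian, Ectasian, Ediacaran, Devonian, Triassic, Quaternary.
Span = 2050 − 0 = 2050 Myr.

Orosirian → Calymmian → Ectasian → Ediacaran → Devonian → Triassic → Quaternary; total span 2050 Myr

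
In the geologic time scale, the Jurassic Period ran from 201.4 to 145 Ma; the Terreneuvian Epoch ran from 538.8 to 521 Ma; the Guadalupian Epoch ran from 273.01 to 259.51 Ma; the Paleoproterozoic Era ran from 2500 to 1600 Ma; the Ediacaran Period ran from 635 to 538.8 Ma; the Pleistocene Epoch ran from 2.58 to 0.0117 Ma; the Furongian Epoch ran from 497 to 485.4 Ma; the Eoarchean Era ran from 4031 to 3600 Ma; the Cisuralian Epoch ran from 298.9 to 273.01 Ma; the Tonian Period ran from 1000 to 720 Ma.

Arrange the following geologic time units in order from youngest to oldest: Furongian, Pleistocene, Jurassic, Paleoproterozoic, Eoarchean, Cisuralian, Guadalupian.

Pleistocene, Jurassic, Guadalupian, Cisuralian, Furongian, Paleoproterozoic, Eoarchean

The oldest of these is Eoarchean (starts 4031 Ma) and the youngest is Pleistocene (ends 0.0117 Ma).
In between, by decreasing start age: Paleoproterozoic (2500), Furongian (497), Cisuralian (298.9), Guadalupian (273.01), Jurassic (201.4).
Listing youngest first means reversing that sequence.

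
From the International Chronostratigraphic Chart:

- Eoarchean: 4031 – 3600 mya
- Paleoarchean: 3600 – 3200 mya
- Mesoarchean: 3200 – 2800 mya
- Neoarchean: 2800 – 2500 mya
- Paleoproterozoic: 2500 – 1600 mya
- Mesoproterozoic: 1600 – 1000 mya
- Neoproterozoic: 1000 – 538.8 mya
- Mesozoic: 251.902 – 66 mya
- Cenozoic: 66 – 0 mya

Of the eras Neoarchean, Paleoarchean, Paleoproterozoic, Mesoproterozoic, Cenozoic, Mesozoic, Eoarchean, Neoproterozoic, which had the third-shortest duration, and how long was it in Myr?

Start − end for each: Neoarchean 2800 − 2500 = 300; Paleoarchean 3600 − 3200 = 400; Paleoproterozoic 2500 − 1600 = 900; Mesoproterozoic 1600 − 1000 = 600; Cenozoic 66 − 0 = 66; Mesozoic 251.902 − 66 = 185.902; Eoarchean 4031 − 3600 = 431; Neoproterozoic 1000 − 538.8 = 461.2.
Ranking these from shortest: Cenozoic < Mesozoic < Neoarchean < Paleoarchean < Eoarchean < Neoproterozoic < Mesoproterozoic < Paleoproterozoic.
Position 3 in that ranking is Neoarchean, which lasted 300 Myr.

Neoarchean, 300 million years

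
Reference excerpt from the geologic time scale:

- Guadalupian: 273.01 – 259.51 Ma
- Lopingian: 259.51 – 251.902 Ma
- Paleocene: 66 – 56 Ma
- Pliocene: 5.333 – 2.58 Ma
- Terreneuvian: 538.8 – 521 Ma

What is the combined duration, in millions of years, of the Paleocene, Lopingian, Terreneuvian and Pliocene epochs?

38.161 million years

Each duration: Paleocene = 10; Lopingian = 7.608; Terreneuvian = 17.8; Pliocene = 2.753.
Sum: 10 + 7.608 + 17.8 + 2.753 = 38.161 Myr.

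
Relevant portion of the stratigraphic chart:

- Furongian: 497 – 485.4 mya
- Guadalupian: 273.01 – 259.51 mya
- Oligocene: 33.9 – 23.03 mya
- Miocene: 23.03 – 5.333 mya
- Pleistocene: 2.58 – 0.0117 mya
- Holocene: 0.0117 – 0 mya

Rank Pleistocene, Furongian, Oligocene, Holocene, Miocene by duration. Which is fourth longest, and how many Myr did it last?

Start − end for each: Pleistocene 2.58 − 0.0117 = 2.5683; Furongian 497 − 485.4 = 11.6; Oligocene 33.9 − 23.03 = 10.87; Holocene 0.0117 − 0 = 0.0117; Miocene 23.03 − 5.333 = 17.697.
Ranking these from longest: Miocene > Furongian > Oligocene > Pleistocene > Holocene.
Position 4 in that ranking is Pleistocene, which lasted 2.5683 Myr.

Pleistocene, 2.5683 million years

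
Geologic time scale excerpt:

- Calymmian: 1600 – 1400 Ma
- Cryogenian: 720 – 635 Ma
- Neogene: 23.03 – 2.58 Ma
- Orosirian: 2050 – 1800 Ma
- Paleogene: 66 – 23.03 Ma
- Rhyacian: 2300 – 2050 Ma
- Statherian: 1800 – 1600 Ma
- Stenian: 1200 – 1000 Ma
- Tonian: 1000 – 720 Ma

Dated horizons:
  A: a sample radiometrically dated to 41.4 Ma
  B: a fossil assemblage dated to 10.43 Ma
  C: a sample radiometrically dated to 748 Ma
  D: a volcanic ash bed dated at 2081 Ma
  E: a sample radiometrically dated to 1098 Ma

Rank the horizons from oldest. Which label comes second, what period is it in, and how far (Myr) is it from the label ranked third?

E, in the Stenian; 350 million years to C

Sorted oldest-first by Ma: D (2081), E (1098), C (748), A (41.4), B (10.43).
The second oldest is E at 1098 Ma, which lies in 1200–1000 Ma: the Stenian.
The third oldest is C at 748 Ma; separation = |1098 − 748| = 350 Myr.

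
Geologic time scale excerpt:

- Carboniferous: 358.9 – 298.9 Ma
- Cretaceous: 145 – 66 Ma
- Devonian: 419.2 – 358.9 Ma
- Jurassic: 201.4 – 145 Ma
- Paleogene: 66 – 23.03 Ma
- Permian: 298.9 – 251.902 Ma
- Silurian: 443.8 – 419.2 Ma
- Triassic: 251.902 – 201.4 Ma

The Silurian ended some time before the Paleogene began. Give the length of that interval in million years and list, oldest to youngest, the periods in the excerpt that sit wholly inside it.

353.2 million years; Devonian, Carboniferous, Permian, Triassic, Jurassic, Cretaceous

End of Silurian = 419.2 Ma; start of Paleogene = 66 Ma.
Gap = 419.2 − 66 = 353.2 Myr.
Periods wholly inside 419.2–66 Ma: Devonian (419.2–358.9), Carboniferous (358.9–298.9), Permian (298.9–251.902), Triassic (251.902–201.4), Jurassic (201.4–145), Cretaceous (145–66).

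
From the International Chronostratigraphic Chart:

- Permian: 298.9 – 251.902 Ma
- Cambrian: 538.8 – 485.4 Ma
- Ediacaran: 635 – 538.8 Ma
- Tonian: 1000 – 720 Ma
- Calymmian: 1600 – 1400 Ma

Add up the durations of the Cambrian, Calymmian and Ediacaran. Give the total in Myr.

349.6 million years

Each duration: Cambrian = 53.4; Calymmian = 200; Ediacaran = 96.2.
Sum: 53.4 + 200 + 96.2 = 349.6 Myr.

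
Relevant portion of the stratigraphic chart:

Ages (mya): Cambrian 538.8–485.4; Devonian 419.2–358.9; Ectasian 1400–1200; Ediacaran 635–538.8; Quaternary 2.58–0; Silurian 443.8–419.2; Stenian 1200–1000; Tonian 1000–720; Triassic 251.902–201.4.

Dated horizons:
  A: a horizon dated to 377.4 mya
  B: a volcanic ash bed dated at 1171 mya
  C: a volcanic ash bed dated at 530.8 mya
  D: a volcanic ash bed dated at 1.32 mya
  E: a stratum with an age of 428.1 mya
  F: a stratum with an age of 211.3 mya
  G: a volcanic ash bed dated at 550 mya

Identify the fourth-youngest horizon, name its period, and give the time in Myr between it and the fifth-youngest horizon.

Smaller Ma means younger, so youngest first: D 1.32 < F 211.3 < A 377.4 < E 428.1 < C 530.8 < G 550 < B 1171.
Counting 4 along gives E (428.1 Ma); the excerpt puts that inside the Silurian, 443.8–419.2 Ma.
Next in line is C (530.8 Ma), and 530.8 − 428.1 = 102.7 Myr.

E, in the Silurian; 102.7 million years to C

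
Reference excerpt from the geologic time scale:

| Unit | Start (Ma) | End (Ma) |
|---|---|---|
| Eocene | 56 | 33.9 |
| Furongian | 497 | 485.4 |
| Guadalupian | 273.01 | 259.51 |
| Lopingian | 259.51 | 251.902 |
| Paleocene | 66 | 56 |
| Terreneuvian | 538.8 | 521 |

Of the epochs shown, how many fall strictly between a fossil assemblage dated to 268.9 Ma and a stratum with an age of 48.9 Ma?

2

268.9 Ma sits inside the Guadalupian (273.01–259.51) and 48.9 Ma inside the Eocene (56–33.9); neither of those is wholly between the two dates.
The listed epochs lying completely between them are Lopingian, Paleocene — 2 in all.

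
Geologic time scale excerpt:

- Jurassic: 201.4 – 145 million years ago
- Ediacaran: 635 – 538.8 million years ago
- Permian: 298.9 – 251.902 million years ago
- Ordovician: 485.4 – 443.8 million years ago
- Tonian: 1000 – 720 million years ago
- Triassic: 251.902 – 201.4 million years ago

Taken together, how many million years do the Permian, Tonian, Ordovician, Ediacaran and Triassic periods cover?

515.3 million years

Each duration: Permian = 46.998; Tonian = 280; Ordovician = 41.6; Ediacaran = 96.2; Triassic = 50.502.
Sum: 46.998 + 280 + 41.6 + 96.2 + 50.502 = 515.3 Myr.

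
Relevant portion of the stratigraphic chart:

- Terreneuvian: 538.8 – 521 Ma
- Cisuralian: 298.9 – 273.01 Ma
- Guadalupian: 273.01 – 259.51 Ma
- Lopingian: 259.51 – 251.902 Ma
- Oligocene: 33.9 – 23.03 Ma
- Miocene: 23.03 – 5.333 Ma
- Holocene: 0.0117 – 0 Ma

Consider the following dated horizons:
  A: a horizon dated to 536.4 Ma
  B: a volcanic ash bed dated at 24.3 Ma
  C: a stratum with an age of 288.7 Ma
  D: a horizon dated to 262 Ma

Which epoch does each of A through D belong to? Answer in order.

Match each age against the start–end ranges in the excerpt: A = 536.4 Ma → Terreneuvian (538.8–521); B = 24.3 Ma → Oligocene (33.9–23.03); C = 288.7 Ma → Cisuralian (298.9–273.01); D = 262 Ma → Guadalupian (273.01–259.51).

A — Terreneuvian; B — Oligocene; C — Cisuralian; D — Guadalupian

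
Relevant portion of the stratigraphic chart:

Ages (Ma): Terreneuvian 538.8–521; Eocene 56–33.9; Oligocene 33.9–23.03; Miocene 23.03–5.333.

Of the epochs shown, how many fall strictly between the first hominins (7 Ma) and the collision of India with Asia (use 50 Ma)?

1

The older date is 50 Ma and the younger is 7 Ma.
Epochs with start < 50 and end > 7 Ma: Oligocene (33.9–23.03).
That is 1 complete epoch.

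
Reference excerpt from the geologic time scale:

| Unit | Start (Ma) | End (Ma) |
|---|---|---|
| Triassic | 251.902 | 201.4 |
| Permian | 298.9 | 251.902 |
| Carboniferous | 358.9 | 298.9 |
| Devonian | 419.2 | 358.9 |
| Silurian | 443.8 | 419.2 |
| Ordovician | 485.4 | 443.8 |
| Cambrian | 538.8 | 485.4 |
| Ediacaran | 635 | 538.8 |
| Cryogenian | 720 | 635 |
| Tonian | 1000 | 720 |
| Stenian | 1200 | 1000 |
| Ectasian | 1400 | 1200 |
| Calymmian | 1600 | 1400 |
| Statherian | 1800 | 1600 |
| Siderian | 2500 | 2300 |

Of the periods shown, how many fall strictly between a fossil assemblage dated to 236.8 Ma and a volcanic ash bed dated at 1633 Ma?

1633 Ma sits inside the Statherian (1800–1600) and 236.8 Ma inside the Triassic (251.902–201.4); neither of those is wholly between the two dates.
The listed periods lying completely between them are Calymmian, Ectasian, Stenian, Tonian, Cryogenian, Ediacaran, Cambrian, Ordovician, Silurian, Devonian, Carboniferous, Permian — 12 in all.

12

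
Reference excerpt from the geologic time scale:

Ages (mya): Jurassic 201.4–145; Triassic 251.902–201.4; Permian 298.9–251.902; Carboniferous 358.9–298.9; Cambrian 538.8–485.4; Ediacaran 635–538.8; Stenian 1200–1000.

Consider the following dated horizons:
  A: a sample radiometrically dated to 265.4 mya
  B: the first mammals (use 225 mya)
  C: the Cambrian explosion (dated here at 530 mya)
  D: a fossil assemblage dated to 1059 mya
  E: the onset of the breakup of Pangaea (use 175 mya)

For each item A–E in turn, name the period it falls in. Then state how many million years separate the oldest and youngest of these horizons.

A — Permian; B — Triassic; C — Cambrian; D — Stenian; E — Jurassic; span 884 million years

A: 265.4 Ma lies in 298.9–251.902 Ma, so Permian.
B: 225 Ma lies in 251.902–201.4 Ma, so Triassic.
C: 530 Ma lies in 538.8–485.4 Ma, so Cambrian.
D: 1059 Ma lies in 1200–1000 Ma, so Stenian.
E: 175 Ma lies in 201.4–145 Ma, so Jurassic.
Oldest = 1059 Ma, youngest = 175 Ma → span 884 Myr.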